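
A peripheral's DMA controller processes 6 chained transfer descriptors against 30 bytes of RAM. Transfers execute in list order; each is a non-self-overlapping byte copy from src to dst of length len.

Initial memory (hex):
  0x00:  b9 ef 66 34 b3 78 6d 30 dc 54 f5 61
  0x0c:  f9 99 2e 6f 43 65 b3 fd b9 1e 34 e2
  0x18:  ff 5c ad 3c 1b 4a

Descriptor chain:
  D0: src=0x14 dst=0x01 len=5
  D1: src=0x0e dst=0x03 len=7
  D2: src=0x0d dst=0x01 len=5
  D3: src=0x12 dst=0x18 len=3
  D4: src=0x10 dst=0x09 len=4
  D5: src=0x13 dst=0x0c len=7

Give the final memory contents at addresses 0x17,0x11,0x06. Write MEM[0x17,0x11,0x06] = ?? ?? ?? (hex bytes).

MEM[0x17,0x11,0x06] = e2 b3 65

[0] 0x14->0x01 len=5 : b9 1e 34 e2 ff
[1] 0x0e->0x03 len=7 : 2e 6f 43 65 b3 fd b9
[2] 0x0d->0x01 len=5 : 99 2e 6f 43 65
[3] 0x12->0x18 len=3 : b3 fd b9
[4] 0x10->0x09 len=4 : 43 65 b3 fd
[5] 0x13->0x0c len=7 : fd b9 1e 34 e2 b3 fd
query mem[0x17]=0xe2, mem[0x11]=0xb3, mem[0x06]=0x65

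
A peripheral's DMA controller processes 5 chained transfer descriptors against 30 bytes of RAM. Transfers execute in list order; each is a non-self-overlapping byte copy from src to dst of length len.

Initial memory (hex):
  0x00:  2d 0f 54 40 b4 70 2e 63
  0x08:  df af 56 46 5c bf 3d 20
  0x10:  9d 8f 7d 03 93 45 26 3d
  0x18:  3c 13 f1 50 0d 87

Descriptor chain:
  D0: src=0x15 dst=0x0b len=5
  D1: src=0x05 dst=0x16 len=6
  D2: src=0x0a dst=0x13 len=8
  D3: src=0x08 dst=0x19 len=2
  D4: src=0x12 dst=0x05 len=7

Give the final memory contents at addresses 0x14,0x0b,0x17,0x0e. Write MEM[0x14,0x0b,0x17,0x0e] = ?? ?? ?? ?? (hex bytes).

MEM[0x14,0x0b,0x17,0x0e] = 45 13 3c 3c

[0] 0x15->0x0b len=5 : 45 26 3d 3c 13
[1] 0x05->0x16 len=6 : 70 2e 63 df af 56
[2] 0x0a->0x13 len=8 : 56 45 26 3d 3c 13 9d 8f
[3] 0x08->0x19 len=2 : df af
[4] 0x12->0x05 len=7 : 7d 56 45 26 3d 3c 13
query mem[0x14]=0x45, mem[0x0b]=0x13, mem[0x17]=0x3c, mem[0x0e]=0x3c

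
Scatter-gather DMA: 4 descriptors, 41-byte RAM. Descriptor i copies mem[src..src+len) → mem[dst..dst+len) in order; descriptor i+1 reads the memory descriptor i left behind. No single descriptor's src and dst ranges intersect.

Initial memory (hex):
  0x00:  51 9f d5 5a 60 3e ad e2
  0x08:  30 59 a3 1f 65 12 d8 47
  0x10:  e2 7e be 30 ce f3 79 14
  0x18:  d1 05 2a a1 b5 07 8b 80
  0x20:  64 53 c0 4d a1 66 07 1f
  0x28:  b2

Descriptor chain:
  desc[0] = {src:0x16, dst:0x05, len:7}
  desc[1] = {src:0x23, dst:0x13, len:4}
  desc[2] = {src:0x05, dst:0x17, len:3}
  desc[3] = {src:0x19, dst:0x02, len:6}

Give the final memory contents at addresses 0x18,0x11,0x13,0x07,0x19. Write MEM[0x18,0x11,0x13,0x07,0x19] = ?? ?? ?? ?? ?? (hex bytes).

MEM[0x18,0x11,0x13,0x07,0x19] = 14 7e 4d 8b d1

D0: mem[0x05..0x0b] <- [79 14 d1 05 2a a1 b5]
D1: mem[0x13..0x16] <- [4d a1 66 07]
D2: mem[0x17..0x19] <- [79 14 d1]
D3: mem[0x02..0x07] <- [d1 2a a1 b5 07 8b]
query mem[0x18]=0x14, mem[0x11]=0x7e, mem[0x13]=0x4d, mem[0x07]=0x8b, mem[0x19]=0xd1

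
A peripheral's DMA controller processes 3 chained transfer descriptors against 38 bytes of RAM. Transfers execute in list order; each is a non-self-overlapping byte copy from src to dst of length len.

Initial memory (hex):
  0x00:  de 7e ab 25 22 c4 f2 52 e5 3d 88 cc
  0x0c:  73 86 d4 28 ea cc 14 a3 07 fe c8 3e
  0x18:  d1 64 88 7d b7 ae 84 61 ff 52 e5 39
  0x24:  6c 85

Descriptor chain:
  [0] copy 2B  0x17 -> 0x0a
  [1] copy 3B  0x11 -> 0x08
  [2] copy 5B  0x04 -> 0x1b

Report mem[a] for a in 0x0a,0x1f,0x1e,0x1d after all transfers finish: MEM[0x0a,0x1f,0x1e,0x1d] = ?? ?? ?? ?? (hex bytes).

MEM[0x0a,0x1f,0x1e,0x1d] = a3 cc 52 f2

#0 dst[0x0a+2] := {0x3e,0xd1}
#1 dst[0x08+3] := {0xcc,0x14,0xa3}
#2 dst[0x1b+5] := {0x22,0xc4,0xf2,0x52,0xcc}
query mem[0x0a]=0xa3, mem[0x1f]=0xcc, mem[0x1e]=0x52, mem[0x1d]=0xf2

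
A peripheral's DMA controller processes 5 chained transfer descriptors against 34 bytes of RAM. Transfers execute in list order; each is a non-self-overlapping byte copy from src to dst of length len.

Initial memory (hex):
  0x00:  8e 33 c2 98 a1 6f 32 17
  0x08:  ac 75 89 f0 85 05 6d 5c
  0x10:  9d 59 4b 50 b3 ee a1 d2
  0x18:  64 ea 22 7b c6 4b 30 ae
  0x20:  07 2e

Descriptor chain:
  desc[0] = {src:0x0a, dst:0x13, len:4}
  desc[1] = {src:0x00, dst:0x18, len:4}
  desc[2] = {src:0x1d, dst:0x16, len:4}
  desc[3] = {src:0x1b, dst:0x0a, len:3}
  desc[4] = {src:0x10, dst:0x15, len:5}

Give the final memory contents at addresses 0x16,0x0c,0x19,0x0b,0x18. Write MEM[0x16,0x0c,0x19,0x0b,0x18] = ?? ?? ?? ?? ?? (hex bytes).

MEM[0x16,0x0c,0x19,0x0b,0x18] = 59 4b f0 c6 89

[0] 0x0a->0x13 len=4 : 89 f0 85 05
[1] 0x00->0x18 len=4 : 8e 33 c2 98
[2] 0x1d->0x16 len=4 : 4b 30 ae 07
[3] 0x1b->0x0a len=3 : 98 c6 4b
[4] 0x10->0x15 len=5 : 9d 59 4b 89 f0
query mem[0x16]=0x59, mem[0x0c]=0x4b, mem[0x19]=0xf0, mem[0x0b]=0xc6, mem[0x18]=0x89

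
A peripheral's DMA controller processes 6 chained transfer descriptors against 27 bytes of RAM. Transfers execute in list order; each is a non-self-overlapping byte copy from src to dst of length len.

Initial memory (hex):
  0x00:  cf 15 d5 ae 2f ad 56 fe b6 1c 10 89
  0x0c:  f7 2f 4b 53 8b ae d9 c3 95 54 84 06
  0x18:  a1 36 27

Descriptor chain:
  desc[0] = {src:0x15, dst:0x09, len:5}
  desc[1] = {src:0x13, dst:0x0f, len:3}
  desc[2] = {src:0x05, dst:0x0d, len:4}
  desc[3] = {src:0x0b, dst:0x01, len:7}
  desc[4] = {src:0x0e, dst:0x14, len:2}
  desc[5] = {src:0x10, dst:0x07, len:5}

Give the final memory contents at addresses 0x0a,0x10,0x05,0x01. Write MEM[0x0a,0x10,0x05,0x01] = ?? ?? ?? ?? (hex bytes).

[0] 0x15->0x09 len=5 : 54 84 06 a1 36
[1] 0x13->0x0f len=3 : c3 95 54
[2] 0x05->0x0d len=4 : ad 56 fe b6
[3] 0x0b->0x01 len=7 : 06 a1 ad 56 fe b6 54
[4] 0x0e->0x14 len=2 : 56 fe
[5] 0x10->0x07 len=5 : b6 54 d9 c3 56
query mem[0x0a]=0xc3, mem[0x10]=0xb6, mem[0x05]=0xfe, mem[0x01]=0x06

MEM[0x0a,0x10,0x05,0x01] = c3 b6 fe 06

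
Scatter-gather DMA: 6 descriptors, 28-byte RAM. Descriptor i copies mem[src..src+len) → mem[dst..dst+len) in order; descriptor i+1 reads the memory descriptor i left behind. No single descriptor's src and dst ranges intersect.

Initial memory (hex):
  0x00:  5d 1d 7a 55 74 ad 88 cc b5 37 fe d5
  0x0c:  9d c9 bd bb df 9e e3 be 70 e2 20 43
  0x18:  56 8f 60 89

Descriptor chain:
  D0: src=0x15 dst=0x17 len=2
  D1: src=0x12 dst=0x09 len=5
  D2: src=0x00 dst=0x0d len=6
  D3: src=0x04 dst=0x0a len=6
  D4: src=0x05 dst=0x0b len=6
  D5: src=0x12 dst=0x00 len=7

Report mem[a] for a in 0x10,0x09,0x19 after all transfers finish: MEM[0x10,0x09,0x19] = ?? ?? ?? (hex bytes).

#0 dst[0x17+2] := {0xe2,0x20}
#1 dst[0x09+5] := {0xe3,0xbe,0x70,0xe2,0x20}
#2 dst[0x0d+6] := {0x5d,0x1d,0x7a,0x55,0x74,0xad}
#3 dst[0x0a+6] := {0x74,0xad,0x88,0xcc,0xb5,0xe3}
#4 dst[0x0b+6] := {0xad,0x88,0xcc,0xb5,0xe3,0x74}
#5 dst[0x00+7] := {0xad,0xbe,0x70,0xe2,0x20,0xe2,0x20}
query mem[0x10]=0x74, mem[0x09]=0xe3, mem[0x19]=0x8f

MEM[0x10,0x09,0x19] = 74 e3 8f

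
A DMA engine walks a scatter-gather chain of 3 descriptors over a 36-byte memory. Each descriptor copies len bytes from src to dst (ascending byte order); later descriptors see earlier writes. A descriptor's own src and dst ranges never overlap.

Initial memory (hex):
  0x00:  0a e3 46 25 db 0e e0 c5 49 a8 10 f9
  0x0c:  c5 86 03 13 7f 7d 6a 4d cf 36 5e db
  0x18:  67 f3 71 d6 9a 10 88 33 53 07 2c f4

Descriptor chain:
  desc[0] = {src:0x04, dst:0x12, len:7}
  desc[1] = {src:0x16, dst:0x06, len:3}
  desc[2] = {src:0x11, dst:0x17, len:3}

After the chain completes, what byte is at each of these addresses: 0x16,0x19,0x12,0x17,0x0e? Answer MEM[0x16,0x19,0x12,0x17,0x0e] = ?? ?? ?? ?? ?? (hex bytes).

MEM[0x16,0x19,0x12,0x17,0x0e] = 49 0e db 7d 03

  after D0: wrote 7B at 0x12 = db0ee0c549a810
  after D1: wrote 3B at 0x06 = 49a810
  after D2: wrote 3B at 0x17 = 7ddb0e
query mem[0x16]=0x49, mem[0x19]=0x0e, mem[0x12]=0xdb, mem[0x17]=0x7d, mem[0x0e]=0x03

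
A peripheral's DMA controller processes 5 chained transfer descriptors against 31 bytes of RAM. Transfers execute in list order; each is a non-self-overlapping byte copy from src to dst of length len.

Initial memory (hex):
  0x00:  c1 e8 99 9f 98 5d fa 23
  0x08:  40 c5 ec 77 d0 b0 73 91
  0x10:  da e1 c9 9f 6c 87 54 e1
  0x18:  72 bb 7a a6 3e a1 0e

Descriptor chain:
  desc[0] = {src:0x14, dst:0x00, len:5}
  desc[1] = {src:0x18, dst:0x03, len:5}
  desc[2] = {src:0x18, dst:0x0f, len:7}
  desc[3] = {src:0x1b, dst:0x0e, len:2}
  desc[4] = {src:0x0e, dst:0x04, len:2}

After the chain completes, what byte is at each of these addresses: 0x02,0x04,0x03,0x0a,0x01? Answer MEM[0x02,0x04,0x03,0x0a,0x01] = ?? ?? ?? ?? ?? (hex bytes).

  after D0: wrote 5B at 0x00 = 6c8754e172
  after D1: wrote 5B at 0x03 = 72bb7aa63e
  after D2: wrote 7B at 0x0f = 72bb7aa63ea10e
  after D3: wrote 2B at 0x0e = a63e
  after D4: wrote 2B at 0x04 = a63e
query mem[0x02]=0x54, mem[0x04]=0xa6, mem[0x03]=0x72, mem[0x0a]=0xec, mem[0x01]=0x87

MEM[0x02,0x04,0x03,0x0a,0x01] = 54 a6 72 ec 87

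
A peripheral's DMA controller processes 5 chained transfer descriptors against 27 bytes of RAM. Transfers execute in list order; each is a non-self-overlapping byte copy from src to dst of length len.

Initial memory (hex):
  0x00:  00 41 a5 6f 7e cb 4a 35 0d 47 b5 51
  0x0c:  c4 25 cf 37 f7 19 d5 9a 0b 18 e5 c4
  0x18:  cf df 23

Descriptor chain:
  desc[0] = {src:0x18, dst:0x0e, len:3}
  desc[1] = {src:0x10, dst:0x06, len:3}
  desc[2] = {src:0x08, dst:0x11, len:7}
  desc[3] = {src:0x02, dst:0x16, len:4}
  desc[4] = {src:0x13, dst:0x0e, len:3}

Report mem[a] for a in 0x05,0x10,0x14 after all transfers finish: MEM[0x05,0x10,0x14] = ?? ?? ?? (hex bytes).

  after D0: wrote 3B at 0x0e = cfdf23
  after D1: wrote 3B at 0x06 = 2319d5
  after D2: wrote 7B at 0x11 = d547b551c425cf
  after D3: wrote 4B at 0x16 = a56f7ecb
  after D4: wrote 3B at 0x0e = b551c4
query mem[0x05]=0xcb, mem[0x10]=0xc4, mem[0x14]=0x51

MEM[0x05,0x10,0x14] = cb c4 51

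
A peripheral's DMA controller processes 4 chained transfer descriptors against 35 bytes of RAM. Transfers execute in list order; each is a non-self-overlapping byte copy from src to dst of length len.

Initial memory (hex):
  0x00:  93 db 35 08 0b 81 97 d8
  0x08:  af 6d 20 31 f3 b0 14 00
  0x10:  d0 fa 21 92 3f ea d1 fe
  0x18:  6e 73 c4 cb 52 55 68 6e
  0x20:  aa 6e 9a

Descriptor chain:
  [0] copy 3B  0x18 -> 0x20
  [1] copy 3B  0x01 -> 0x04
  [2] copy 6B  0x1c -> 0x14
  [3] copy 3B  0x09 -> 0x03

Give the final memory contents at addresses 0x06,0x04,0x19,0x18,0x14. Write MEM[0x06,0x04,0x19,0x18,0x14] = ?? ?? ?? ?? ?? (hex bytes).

MEM[0x06,0x04,0x19,0x18,0x14] = 08 20 73 6e 52

#0 dst[0x20+3] := {0x6e,0x73,0xc4}
#1 dst[0x04+3] := {0xdb,0x35,0x08}
#2 dst[0x14+6] := {0x52,0x55,0x68,0x6e,0x6e,0x73}
#3 dst[0x03+3] := {0x6d,0x20,0x31}
query mem[0x06]=0x08, mem[0x04]=0x20, mem[0x19]=0x73, mem[0x18]=0x6e, mem[0x14]=0x52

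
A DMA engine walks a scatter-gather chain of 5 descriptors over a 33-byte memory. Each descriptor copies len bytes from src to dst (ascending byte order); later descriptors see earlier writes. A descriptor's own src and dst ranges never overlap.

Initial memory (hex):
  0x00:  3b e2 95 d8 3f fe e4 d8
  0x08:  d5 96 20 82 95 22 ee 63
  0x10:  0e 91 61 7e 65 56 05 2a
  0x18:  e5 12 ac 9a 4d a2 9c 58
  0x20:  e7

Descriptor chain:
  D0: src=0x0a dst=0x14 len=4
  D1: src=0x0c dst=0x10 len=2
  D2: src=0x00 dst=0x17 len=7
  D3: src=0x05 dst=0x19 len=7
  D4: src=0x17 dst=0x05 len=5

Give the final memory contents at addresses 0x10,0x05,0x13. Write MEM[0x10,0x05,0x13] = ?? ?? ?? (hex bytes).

MEM[0x10,0x05,0x13] = 95 3b 7e

[0] 0x0a->0x14 len=4 : 20 82 95 22
[1] 0x0c->0x10 len=2 : 95 22
[2] 0x00->0x17 len=7 : 3b e2 95 d8 3f fe e4
[3] 0x05->0x19 len=7 : fe e4 d8 d5 96 20 82
[4] 0x17->0x05 len=5 : 3b e2 fe e4 d8
query mem[0x10]=0x95, mem[0x05]=0x3b, mem[0x13]=0x7e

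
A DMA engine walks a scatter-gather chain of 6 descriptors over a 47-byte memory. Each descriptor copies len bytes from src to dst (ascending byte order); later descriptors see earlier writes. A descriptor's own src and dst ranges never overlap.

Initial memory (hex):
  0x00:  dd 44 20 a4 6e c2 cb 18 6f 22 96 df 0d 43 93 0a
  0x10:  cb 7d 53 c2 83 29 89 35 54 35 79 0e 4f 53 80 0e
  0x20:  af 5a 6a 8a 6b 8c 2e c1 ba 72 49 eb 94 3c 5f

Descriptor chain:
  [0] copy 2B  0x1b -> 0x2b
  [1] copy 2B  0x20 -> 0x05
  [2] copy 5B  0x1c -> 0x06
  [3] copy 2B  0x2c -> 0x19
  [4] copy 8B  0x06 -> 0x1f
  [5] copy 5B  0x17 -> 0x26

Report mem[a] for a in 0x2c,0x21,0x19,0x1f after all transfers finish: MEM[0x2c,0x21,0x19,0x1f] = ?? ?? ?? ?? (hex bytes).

MEM[0x2c,0x21,0x19,0x1f] = 4f 80 4f 4f

#0 dst[0x2b+2] := {0x0e,0x4f}
#1 dst[0x05+2] := {0xaf,0x5a}
#2 dst[0x06+5] := {0x4f,0x53,0x80,0x0e,0xaf}
#3 dst[0x19+2] := {0x4f,0x3c}
#4 dst[0x1f+8] := {0x4f,0x53,0x80,0x0e,0xaf,0xdf,0x0d,0x43}
#5 dst[0x26+5] := {0x35,0x54,0x4f,0x3c,0x0e}
query mem[0x2c]=0x4f, mem[0x21]=0x80, mem[0x19]=0x4f, mem[0x1f]=0x4f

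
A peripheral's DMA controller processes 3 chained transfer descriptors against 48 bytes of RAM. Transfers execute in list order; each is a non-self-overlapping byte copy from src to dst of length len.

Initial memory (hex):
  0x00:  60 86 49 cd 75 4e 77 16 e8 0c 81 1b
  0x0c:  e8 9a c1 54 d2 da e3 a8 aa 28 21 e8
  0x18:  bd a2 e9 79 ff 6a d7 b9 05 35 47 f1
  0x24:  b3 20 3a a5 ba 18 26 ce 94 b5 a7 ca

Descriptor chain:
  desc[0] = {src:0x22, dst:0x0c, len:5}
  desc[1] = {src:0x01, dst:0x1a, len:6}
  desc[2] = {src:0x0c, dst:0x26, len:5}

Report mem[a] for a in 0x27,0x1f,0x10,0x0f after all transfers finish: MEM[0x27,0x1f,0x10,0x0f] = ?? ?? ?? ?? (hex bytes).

D0: mem[0x0c..0x10] <- [47 f1 b3 20 3a]
D1: mem[0x1a..0x1f] <- [86 49 cd 75 4e 77]
D2: mem[0x26..0x2a] <- [47 f1 b3 20 3a]
query mem[0x27]=0xf1, mem[0x1f]=0x77, mem[0x10]=0x3a, mem[0x0f]=0x20

MEM[0x27,0x1f,0x10,0x0f] = f1 77 3a 20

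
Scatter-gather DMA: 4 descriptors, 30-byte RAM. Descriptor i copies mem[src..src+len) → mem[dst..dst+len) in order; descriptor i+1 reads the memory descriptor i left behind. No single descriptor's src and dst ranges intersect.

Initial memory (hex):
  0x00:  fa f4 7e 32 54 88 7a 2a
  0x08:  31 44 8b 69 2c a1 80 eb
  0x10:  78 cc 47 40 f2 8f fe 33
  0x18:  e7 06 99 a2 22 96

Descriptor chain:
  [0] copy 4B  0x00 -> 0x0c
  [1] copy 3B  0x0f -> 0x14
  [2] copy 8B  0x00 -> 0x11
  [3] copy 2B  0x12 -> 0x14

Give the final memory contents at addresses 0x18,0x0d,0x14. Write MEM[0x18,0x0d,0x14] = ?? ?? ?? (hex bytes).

MEM[0x18,0x0d,0x14] = 2a f4 f4

  after D0: wrote 4B at 0x0c = faf47e32
  after D1: wrote 3B at 0x14 = 3278cc
  after D2: wrote 8B at 0x11 = faf47e3254887a2a
  after D3: wrote 2B at 0x14 = f47e
query mem[0x18]=0x2a, mem[0x0d]=0xf4, mem[0x14]=0xf4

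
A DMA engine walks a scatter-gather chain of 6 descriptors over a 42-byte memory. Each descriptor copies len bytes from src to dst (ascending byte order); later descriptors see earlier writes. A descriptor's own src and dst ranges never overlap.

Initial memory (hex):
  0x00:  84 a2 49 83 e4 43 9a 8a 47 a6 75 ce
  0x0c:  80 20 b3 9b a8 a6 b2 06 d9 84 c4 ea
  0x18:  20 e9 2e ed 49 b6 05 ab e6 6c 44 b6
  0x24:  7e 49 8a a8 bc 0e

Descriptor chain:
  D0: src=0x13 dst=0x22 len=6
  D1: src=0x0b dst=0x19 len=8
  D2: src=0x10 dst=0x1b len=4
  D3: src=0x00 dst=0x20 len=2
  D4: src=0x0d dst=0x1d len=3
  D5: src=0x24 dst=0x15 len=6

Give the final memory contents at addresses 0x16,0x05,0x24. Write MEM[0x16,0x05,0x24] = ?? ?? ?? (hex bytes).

#0 dst[0x22+6] := {0x06,0xd9,0x84,0xc4,0xea,0x20}
#1 dst[0x19+8] := {0xce,0x80,0x20,0xb3,0x9b,0xa8,0xa6,0xb2}
#2 dst[0x1b+4] := {0xa8,0xa6,0xb2,0x06}
#3 dst[0x20+2] := {0x84,0xa2}
#4 dst[0x1d+3] := {0x20,0xb3,0x9b}
#5 dst[0x15+6] := {0x84,0xc4,0xea,0x20,0xbc,0x0e}
query mem[0x16]=0xc4, mem[0x05]=0x43, mem[0x24]=0x84

MEM[0x16,0x05,0x24] = c4 43 84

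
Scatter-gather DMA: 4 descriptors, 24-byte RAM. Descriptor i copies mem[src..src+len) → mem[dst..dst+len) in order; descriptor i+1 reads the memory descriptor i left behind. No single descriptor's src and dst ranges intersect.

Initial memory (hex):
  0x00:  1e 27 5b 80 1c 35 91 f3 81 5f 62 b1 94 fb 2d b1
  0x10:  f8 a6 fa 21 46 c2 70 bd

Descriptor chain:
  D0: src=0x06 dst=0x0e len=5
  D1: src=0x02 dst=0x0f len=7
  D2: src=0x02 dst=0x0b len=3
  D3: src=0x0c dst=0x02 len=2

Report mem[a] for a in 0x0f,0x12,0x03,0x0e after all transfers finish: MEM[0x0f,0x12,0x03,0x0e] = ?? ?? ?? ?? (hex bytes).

MEM[0x0f,0x12,0x03,0x0e] = 5b 35 1c 91

D0: mem[0x0e..0x12] <- [91 f3 81 5f 62]
D1: mem[0x0f..0x15] <- [5b 80 1c 35 91 f3 81]
D2: mem[0x0b..0x0d] <- [5b 80 1c]
D3: mem[0x02..0x03] <- [80 1c]
query mem[0x0f]=0x5b, mem[0x12]=0x35, mem[0x03]=0x1c, mem[0x0e]=0x91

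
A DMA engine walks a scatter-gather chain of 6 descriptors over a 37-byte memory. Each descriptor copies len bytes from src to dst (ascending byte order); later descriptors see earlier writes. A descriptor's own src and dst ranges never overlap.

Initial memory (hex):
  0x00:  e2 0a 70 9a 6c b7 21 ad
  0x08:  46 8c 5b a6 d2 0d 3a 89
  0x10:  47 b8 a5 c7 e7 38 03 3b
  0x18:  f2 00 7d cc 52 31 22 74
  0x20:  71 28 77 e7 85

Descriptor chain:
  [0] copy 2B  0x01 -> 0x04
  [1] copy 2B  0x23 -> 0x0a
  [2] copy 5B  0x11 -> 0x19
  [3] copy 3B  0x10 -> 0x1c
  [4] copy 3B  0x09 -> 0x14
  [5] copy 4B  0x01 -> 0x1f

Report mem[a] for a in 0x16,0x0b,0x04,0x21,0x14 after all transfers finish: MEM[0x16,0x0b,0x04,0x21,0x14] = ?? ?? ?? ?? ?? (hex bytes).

#0 dst[0x04+2] := {0x0a,0x70}
#1 dst[0x0a+2] := {0xe7,0x85}
#2 dst[0x19+5] := {0xb8,0xa5,0xc7,0xe7,0x38}
#3 dst[0x1c+3] := {0x47,0xb8,0xa5}
#4 dst[0x14+3] := {0x8c,0xe7,0x85}
#5 dst[0x1f+4] := {0x0a,0x70,0x9a,0x0a}
query mem[0x16]=0x85, mem[0x0b]=0x85, mem[0x04]=0x0a, mem[0x21]=0x9a, mem[0x14]=0x8c

MEM[0x16,0x0b,0x04,0x21,0x14] = 85 85 0a 9a 8c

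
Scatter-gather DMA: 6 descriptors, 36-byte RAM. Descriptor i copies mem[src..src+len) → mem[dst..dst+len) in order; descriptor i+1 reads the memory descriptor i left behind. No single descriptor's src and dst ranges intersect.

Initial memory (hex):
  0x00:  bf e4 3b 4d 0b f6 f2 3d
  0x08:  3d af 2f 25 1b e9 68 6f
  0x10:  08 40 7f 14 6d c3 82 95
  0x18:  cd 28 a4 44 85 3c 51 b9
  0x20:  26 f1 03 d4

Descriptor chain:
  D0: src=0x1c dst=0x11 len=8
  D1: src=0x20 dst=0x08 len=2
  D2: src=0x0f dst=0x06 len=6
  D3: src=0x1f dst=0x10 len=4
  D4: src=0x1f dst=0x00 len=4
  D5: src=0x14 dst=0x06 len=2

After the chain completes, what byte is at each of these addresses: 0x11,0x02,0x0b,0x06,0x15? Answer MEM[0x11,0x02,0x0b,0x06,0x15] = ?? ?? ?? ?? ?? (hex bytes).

D0: mem[0x11..0x18] <- [85 3c 51 b9 26 f1 03 d4]
D1: mem[0x08..0x09] <- [26 f1]
D2: mem[0x06..0x0b] <- [6f 08 85 3c 51 b9]
D3: mem[0x10..0x13] <- [b9 26 f1 03]
D4: mem[0x00..0x03] <- [b9 26 f1 03]
D5: mem[0x06..0x07] <- [b9 26]
query mem[0x11]=0x26, mem[0x02]=0xf1, mem[0x0b]=0xb9, mem[0x06]=0xb9, mem[0x15]=0x26

MEM[0x11,0x02,0x0b,0x06,0x15] = 26 f1 b9 b9 26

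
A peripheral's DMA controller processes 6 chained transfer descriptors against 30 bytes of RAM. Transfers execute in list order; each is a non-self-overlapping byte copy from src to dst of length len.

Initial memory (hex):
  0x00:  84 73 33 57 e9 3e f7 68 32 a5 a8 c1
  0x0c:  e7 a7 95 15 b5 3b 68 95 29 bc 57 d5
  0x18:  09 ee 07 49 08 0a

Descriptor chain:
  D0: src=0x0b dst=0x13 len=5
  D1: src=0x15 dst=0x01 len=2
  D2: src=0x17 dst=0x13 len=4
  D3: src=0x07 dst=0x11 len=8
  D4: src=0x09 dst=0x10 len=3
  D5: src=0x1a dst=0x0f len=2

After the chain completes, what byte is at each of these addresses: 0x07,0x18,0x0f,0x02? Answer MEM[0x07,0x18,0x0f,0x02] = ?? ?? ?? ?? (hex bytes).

[0] 0x0b->0x13 len=5 : c1 e7 a7 95 15
[1] 0x15->0x01 len=2 : a7 95
[2] 0x17->0x13 len=4 : 15 09 ee 07
[3] 0x07->0x11 len=8 : 68 32 a5 a8 c1 e7 a7 95
[4] 0x09->0x10 len=3 : a5 a8 c1
[5] 0x1a->0x0f len=2 : 07 49
query mem[0x07]=0x68, mem[0x18]=0x95, mem[0x0f]=0x07, mem[0x02]=0x95

MEM[0x07,0x18,0x0f,0x02] = 68 95 07 95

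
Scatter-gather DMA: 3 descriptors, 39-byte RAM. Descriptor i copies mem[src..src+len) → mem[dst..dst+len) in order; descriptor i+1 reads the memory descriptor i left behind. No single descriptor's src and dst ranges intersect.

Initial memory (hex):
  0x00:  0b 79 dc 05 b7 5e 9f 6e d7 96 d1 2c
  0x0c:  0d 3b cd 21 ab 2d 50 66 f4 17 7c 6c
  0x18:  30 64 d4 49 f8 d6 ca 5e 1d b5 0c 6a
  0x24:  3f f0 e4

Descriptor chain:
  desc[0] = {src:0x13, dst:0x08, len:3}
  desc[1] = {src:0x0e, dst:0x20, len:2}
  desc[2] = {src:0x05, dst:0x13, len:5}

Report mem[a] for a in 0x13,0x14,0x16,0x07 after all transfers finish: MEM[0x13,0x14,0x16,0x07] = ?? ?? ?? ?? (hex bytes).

MEM[0x13,0x14,0x16,0x07] = 5e 9f 66 6e

D0: mem[0x08..0x0a] <- [66 f4 17]
D1: mem[0x20..0x21] <- [cd 21]
D2: mem[0x13..0x17] <- [5e 9f 6e 66 f4]
query mem[0x13]=0x5e, mem[0x14]=0x9f, mem[0x16]=0x66, mem[0x07]=0x6e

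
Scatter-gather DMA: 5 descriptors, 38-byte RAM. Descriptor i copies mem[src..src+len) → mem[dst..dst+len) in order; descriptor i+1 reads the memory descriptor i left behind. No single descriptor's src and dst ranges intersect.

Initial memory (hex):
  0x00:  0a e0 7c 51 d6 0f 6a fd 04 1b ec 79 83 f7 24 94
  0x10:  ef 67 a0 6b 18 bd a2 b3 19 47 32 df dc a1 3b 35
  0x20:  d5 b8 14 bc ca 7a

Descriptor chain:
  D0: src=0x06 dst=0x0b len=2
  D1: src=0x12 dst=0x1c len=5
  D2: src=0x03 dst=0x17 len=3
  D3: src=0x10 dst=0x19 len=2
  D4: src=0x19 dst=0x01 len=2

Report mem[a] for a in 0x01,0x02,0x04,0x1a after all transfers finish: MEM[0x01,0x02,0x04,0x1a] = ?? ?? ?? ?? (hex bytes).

MEM[0x01,0x02,0x04,0x1a] = ef 67 d6 67

[0] 0x06->0x0b len=2 : 6a fd
[1] 0x12->0x1c len=5 : a0 6b 18 bd a2
[2] 0x03->0x17 len=3 : 51 d6 0f
[3] 0x10->0x19 len=2 : ef 67
[4] 0x19->0x01 len=2 : ef 67
query mem[0x01]=0xef, mem[0x02]=0x67, mem[0x04]=0xd6, mem[0x1a]=0x67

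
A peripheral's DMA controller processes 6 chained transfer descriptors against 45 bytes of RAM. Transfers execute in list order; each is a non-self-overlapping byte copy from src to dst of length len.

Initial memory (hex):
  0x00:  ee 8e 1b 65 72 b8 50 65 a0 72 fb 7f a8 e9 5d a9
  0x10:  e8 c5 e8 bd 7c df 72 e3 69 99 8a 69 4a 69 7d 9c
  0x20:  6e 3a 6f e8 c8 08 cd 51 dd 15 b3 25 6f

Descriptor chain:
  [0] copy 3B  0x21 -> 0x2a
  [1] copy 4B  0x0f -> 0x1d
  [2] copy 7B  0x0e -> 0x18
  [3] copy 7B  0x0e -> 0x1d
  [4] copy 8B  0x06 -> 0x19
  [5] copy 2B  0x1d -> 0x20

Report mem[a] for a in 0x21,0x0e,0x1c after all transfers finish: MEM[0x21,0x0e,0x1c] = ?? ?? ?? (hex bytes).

MEM[0x21,0x0e,0x1c] = 7f 5d 72

D0: mem[0x2a..0x2c] <- [3a 6f e8]
D1: mem[0x1d..0x20] <- [a9 e8 c5 e8]
D2: mem[0x18..0x1e] <- [5d a9 e8 c5 e8 bd 7c]
D3: mem[0x1d..0x23] <- [5d a9 e8 c5 e8 bd 7c]
D4: mem[0x19..0x20] <- [50 65 a0 72 fb 7f a8 e9]
D5: mem[0x20..0x21] <- [fb 7f]
query mem[0x21]=0x7f, mem[0x0e]=0x5d, mem[0x1c]=0x72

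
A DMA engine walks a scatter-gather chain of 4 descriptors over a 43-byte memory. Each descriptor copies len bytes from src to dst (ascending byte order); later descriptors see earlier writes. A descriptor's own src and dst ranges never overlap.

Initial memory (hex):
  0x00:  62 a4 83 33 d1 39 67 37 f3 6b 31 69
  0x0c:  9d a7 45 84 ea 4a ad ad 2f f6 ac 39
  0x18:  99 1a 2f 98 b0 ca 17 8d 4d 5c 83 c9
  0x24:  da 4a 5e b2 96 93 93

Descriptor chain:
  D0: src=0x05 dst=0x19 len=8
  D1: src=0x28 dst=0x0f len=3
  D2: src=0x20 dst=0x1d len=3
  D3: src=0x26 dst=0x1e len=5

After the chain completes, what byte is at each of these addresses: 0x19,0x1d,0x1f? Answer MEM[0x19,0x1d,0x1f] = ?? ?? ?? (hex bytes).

  after D0: wrote 8B at 0x19 = 396737f36b31699d
  after D1: wrote 3B at 0x0f = 969393
  after D2: wrote 3B at 0x1d = 9d5c83
  after D3: wrote 5B at 0x1e = 5eb2969393
query mem[0x19]=0x39, mem[0x1d]=0x9d, mem[0x1f]=0xb2

MEM[0x19,0x1d,0x1f] = 39 9d b2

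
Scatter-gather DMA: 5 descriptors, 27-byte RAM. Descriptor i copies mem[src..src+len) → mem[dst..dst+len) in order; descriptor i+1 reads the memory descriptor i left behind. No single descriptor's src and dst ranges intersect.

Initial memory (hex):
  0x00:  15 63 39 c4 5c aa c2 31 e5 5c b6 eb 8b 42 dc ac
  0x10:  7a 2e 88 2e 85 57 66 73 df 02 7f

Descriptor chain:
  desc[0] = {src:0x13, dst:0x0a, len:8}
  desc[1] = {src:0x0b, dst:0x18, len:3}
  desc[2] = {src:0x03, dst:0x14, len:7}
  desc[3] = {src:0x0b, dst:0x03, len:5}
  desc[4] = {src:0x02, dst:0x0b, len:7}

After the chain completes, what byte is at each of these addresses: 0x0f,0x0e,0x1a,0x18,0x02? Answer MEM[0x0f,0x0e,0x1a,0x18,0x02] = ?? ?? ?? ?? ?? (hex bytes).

MEM[0x0f,0x0e,0x1a,0x18,0x02] = 73 66 5c 31 39

#0 dst[0x0a+8] := {0x2e,0x85,0x57,0x66,0x73,0xdf,0x02,0x7f}
#1 dst[0x18+3] := {0x85,0x57,0x66}
#2 dst[0x14+7] := {0xc4,0x5c,0xaa,0xc2,0x31,0xe5,0x5c}
#3 dst[0x03+5] := {0x85,0x57,0x66,0x73,0xdf}
#4 dst[0x0b+7] := {0x39,0x85,0x57,0x66,0x73,0xdf,0xe5}
query mem[0x0f]=0x73, mem[0x0e]=0x66, mem[0x1a]=0x5c, mem[0x18]=0x31, mem[0x02]=0x39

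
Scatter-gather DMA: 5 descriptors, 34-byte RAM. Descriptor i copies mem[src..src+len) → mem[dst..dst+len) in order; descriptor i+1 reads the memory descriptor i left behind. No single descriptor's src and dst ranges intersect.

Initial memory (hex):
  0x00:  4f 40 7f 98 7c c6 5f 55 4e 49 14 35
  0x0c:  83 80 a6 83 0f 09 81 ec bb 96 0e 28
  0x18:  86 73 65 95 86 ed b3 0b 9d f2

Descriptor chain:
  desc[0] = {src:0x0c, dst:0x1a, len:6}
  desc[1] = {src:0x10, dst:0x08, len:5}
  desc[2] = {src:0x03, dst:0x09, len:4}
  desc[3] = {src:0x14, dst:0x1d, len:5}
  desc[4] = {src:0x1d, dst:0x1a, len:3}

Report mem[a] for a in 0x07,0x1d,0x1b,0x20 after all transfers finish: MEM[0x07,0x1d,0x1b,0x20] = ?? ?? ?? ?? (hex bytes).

MEM[0x07,0x1d,0x1b,0x20] = 55 bb 96 28

[0] 0x0c->0x1a len=6 : 83 80 a6 83 0f 09
[1] 0x10->0x08 len=5 : 0f 09 81 ec bb
[2] 0x03->0x09 len=4 : 98 7c c6 5f
[3] 0x14->0x1d len=5 : bb 96 0e 28 86
[4] 0x1d->0x1a len=3 : bb 96 0e
query mem[0x07]=0x55, mem[0x1d]=0xbb, mem[0x1b]=0x96, mem[0x20]=0x28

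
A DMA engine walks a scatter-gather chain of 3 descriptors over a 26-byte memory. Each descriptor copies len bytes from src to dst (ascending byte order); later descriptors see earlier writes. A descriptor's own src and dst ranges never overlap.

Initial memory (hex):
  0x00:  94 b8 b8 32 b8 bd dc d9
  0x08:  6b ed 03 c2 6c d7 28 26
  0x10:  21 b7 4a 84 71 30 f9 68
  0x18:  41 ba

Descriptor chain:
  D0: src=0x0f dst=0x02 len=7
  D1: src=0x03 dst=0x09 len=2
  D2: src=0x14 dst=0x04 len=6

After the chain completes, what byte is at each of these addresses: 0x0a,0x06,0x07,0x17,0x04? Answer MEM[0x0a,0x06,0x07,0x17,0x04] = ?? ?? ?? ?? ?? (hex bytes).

MEM[0x0a,0x06,0x07,0x17,0x04] = b7 f9 68 68 71

#0 dst[0x02+7] := {0x26,0x21,0xb7,0x4a,0x84,0x71,0x30}
#1 dst[0x09+2] := {0x21,0xb7}
#2 dst[0x04+6] := {0x71,0x30,0xf9,0x68,0x41,0xba}
query mem[0x0a]=0xb7, mem[0x06]=0xf9, mem[0x07]=0x68, mem[0x17]=0x68, mem[0x04]=0x71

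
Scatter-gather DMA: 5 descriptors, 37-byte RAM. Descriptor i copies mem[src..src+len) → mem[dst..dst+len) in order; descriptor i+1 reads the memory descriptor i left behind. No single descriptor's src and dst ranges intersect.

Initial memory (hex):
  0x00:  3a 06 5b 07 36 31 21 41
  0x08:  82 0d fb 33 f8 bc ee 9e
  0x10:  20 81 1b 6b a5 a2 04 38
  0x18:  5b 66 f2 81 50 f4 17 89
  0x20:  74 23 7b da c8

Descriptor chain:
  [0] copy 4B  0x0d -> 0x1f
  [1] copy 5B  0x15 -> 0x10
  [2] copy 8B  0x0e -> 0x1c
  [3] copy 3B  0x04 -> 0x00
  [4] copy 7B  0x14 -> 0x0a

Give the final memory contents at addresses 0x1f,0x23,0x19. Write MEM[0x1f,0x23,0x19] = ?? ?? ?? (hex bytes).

#0 dst[0x1f+4] := {0xbc,0xee,0x9e,0x20}
#1 dst[0x10+5] := {0xa2,0x04,0x38,0x5b,0x66}
#2 dst[0x1c+8] := {0xee,0x9e,0xa2,0x04,0x38,0x5b,0x66,0xa2}
#3 dst[0x00+3] := {0x36,0x31,0x21}
#4 dst[0x0a+7] := {0x66,0xa2,0x04,0x38,0x5b,0x66,0xf2}
query mem[0x1f]=0x04, mem[0x23]=0xa2, mem[0x19]=0x66

MEM[0x1f,0x23,0x19] = 04 a2 66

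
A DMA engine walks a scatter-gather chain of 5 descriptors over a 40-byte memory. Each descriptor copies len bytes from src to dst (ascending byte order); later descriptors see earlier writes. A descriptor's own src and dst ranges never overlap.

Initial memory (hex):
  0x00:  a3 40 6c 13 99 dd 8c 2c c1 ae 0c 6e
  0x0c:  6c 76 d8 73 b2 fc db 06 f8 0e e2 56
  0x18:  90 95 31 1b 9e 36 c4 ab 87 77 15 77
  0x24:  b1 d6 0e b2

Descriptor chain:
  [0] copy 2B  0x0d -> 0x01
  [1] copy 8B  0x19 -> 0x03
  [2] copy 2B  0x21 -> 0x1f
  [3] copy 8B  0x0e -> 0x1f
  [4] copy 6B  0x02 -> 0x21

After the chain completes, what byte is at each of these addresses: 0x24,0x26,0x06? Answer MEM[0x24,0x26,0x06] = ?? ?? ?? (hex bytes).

#0 dst[0x01+2] := {0x76,0xd8}
#1 dst[0x03+8] := {0x95,0x31,0x1b,0x9e,0x36,0xc4,0xab,0x87}
#2 dst[0x1f+2] := {0x77,0x15}
#3 dst[0x1f+8] := {0xd8,0x73,0xb2,0xfc,0xdb,0x06,0xf8,0x0e}
#4 dst[0x21+6] := {0xd8,0x95,0x31,0x1b,0x9e,0x36}
query mem[0x24]=0x1b, mem[0x26]=0x36, mem[0x06]=0x9e

MEM[0x24,0x26,0x06] = 1b 36 9e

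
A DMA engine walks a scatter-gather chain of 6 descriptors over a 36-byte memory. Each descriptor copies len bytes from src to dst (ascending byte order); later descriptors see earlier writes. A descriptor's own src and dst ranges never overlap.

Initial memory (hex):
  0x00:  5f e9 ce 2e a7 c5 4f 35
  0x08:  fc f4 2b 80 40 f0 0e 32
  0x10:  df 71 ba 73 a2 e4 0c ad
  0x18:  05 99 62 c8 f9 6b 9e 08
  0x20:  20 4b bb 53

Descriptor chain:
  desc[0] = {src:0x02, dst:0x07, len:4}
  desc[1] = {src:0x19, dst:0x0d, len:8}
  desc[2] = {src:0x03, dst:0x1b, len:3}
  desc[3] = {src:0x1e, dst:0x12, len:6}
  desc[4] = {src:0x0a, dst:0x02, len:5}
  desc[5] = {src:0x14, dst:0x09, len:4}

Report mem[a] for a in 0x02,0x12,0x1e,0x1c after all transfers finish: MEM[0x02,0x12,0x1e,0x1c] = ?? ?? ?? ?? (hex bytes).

D0: mem[0x07..0x0a] <- [ce 2e a7 c5]
D1: mem[0x0d..0x14] <- [99 62 c8 f9 6b 9e 08 20]
D2: mem[0x1b..0x1d] <- [2e a7 c5]
D3: mem[0x12..0x17] <- [9e 08 20 4b bb 53]
D4: mem[0x02..0x06] <- [c5 80 40 99 62]
D5: mem[0x09..0x0c] <- [20 4b bb 53]
query mem[0x02]=0xc5, mem[0x12]=0x9e, mem[0x1e]=0x9e, mem[0x1c]=0xa7

MEM[0x02,0x12,0x1e,0x1c] = c5 9e 9e a7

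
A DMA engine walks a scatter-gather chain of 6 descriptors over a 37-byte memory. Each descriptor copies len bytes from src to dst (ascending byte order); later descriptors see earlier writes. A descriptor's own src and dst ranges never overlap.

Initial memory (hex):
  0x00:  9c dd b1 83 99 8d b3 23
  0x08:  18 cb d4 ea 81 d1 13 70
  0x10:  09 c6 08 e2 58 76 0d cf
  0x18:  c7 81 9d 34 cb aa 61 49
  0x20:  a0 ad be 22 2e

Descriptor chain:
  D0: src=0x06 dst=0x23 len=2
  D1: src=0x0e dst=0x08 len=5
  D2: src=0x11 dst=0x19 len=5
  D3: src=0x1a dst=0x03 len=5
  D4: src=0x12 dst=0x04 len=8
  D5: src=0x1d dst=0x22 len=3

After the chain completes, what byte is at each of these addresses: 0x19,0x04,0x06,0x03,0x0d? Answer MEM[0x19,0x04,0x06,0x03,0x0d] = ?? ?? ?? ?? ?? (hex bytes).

MEM[0x19,0x04,0x06,0x03,0x0d] = c6 08 58 08 d1

D0: mem[0x23..0x24] <- [b3 23]
D1: mem[0x08..0x0c] <- [13 70 09 c6 08]
D2: mem[0x19..0x1d] <- [c6 08 e2 58 76]
D3: mem[0x03..0x07] <- [08 e2 58 76 61]
D4: mem[0x04..0x0b] <- [08 e2 58 76 0d cf c7 c6]
D5: mem[0x22..0x24] <- [76 61 49]
query mem[0x19]=0xc6, mem[0x04]=0x08, mem[0x06]=0x58, mem[0x03]=0x08, mem[0x0d]=0xd1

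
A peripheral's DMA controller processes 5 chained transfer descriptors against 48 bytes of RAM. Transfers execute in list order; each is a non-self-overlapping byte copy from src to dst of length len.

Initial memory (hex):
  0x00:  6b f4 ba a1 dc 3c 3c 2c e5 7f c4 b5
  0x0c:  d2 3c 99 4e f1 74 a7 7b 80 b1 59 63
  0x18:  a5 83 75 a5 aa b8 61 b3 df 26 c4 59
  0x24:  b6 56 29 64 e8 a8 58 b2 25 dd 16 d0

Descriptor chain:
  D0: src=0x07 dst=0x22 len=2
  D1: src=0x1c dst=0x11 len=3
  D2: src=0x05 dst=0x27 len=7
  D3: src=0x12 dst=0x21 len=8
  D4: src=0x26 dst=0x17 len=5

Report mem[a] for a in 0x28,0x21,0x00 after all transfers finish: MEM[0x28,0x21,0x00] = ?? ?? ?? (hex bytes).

  after D0: wrote 2B at 0x22 = 2ce5
  after D1: wrote 3B at 0x11 = aab861
  after D2: wrote 7B at 0x27 = 3c3c2ce57fc4b5
  after D3: wrote 8B at 0x21 = b86180b15963a583
  after D4: wrote 5B at 0x17 = 63a5832ce5
query mem[0x28]=0x83, mem[0x21]=0xb8, mem[0x00]=0x6b

MEM[0x28,0x21,0x00] = 83 b8 6b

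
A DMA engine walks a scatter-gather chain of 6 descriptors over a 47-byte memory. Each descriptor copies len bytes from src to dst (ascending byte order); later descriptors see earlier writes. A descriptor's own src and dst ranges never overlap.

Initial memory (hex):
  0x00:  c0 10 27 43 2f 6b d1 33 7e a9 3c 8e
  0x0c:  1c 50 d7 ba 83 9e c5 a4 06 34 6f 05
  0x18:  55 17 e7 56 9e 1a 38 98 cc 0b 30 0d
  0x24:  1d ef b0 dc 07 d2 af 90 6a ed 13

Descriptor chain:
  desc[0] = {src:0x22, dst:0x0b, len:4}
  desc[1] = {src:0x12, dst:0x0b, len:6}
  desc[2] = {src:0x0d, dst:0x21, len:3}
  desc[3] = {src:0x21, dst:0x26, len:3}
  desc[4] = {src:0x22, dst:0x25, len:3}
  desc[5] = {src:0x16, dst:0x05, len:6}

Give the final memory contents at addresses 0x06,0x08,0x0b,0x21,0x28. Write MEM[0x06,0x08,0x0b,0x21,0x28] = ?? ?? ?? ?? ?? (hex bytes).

D0: mem[0x0b..0x0e] <- [30 0d 1d ef]
D1: mem[0x0b..0x10] <- [c5 a4 06 34 6f 05]
D2: mem[0x21..0x23] <- [06 34 6f]
D3: mem[0x26..0x28] <- [06 34 6f]
D4: mem[0x25..0x27] <- [34 6f 1d]
D5: mem[0x05..0x0a] <- [6f 05 55 17 e7 56]
query mem[0x06]=0x05, mem[0x08]=0x17, mem[0x0b]=0xc5, mem[0x21]=0x06, mem[0x28]=0x6f

MEM[0x06,0x08,0x0b,0x21,0x28] = 05 17 c5 06 6f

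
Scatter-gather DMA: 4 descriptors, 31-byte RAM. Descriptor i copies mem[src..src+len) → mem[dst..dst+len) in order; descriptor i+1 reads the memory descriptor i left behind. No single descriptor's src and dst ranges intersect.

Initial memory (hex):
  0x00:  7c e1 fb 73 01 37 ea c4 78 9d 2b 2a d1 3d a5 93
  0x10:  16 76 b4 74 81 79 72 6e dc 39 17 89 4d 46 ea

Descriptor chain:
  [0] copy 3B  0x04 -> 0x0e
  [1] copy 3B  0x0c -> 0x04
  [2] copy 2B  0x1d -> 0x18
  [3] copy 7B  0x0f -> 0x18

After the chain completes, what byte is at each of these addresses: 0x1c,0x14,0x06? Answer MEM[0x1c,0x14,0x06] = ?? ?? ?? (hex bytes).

  after D0: wrote 3B at 0x0e = 0137ea
  after D1: wrote 3B at 0x04 = d13d01
  after D2: wrote 2B at 0x18 = 46ea
  after D3: wrote 7B at 0x18 = 37ea76b4748179
query mem[0x1c]=0x74, mem[0x14]=0x81, mem[0x06]=0x01

MEM[0x1c,0x14,0x06] = 74 81 01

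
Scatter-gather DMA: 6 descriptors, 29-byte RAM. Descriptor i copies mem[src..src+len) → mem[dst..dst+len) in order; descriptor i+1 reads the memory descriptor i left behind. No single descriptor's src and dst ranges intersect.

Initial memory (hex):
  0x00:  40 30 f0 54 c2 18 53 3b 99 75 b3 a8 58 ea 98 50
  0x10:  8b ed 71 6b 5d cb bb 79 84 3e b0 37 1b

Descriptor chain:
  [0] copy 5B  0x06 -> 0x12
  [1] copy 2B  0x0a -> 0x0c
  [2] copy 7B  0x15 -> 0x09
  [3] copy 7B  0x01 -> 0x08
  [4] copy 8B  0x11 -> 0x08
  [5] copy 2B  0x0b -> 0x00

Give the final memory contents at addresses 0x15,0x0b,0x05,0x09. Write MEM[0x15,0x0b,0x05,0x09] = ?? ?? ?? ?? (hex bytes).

  after D0: wrote 5B at 0x12 = 533b9975b3
  after D1: wrote 2B at 0x0c = b3a8
  after D2: wrote 7B at 0x09 = 75b379843eb037
  after D3: wrote 7B at 0x08 = 30f054c218533b
  after D4: wrote 8B at 0x08 = ed533b9975b37984
  after D5: wrote 2B at 0x00 = 9975
query mem[0x15]=0x75, mem[0x0b]=0x99, mem[0x05]=0x18, mem[0x09]=0x53

MEM[0x15,0x0b,0x05,0x09] = 75 99 18 53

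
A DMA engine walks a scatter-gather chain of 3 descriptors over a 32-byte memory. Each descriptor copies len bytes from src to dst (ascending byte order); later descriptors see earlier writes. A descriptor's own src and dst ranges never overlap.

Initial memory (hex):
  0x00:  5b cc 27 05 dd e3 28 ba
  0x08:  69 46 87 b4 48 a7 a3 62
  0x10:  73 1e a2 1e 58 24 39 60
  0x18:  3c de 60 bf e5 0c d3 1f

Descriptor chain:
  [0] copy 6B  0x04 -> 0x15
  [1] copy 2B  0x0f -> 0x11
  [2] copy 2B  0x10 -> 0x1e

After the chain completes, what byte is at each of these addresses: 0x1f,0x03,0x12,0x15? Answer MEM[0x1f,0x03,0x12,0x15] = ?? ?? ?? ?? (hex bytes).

MEM[0x1f,0x03,0x12,0x15] = 62 05 73 dd

D0: mem[0x15..0x1a] <- [dd e3 28 ba 69 46]
D1: mem[0x11..0x12] <- [62 73]
D2: mem[0x1e..0x1f] <- [73 62]
query mem[0x1f]=0x62, mem[0x03]=0x05, mem[0x12]=0x73, mem[0x15]=0xdd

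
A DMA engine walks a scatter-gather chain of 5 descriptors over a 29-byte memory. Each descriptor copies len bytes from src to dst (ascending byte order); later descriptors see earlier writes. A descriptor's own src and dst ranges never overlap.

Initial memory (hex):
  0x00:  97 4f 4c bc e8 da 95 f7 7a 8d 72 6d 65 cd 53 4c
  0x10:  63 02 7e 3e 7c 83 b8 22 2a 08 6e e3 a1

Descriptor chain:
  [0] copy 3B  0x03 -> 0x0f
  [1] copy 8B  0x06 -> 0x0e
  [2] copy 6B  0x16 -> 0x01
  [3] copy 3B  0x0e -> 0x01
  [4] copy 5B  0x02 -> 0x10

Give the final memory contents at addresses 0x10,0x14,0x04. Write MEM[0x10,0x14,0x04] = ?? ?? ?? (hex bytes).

MEM[0x10,0x14,0x04] = f7 e3 08

D0: mem[0x0f..0x11] <- [bc e8 da]
D1: mem[0x0e..0x15] <- [95 f7 7a 8d 72 6d 65 cd]
D2: mem[0x01..0x06] <- [b8 22 2a 08 6e e3]
D3: mem[0x01..0x03] <- [95 f7 7a]
D4: mem[0x10..0x14] <- [f7 7a 08 6e e3]
query mem[0x10]=0xf7, mem[0x14]=0xe3, mem[0x04]=0x08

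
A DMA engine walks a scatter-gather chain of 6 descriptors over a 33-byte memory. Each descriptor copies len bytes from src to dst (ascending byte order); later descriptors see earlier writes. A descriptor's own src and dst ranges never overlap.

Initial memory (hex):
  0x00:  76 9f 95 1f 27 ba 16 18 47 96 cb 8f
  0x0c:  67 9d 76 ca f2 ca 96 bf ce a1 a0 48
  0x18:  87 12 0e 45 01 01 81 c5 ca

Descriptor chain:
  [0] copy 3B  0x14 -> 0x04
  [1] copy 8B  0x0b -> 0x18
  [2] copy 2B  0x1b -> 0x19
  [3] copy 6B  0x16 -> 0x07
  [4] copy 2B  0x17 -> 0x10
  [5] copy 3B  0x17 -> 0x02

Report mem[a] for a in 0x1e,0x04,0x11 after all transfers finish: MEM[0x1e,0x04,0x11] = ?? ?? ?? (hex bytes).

MEM[0x1e,0x04,0x11] = ca 76 8f

[0] 0x14->0x04 len=3 : ce a1 a0
[1] 0x0b->0x18 len=8 : 8f 67 9d 76 ca f2 ca 96
[2] 0x1b->0x19 len=2 : 76 ca
[3] 0x16->0x07 len=6 : a0 48 8f 76 ca 76
[4] 0x17->0x10 len=2 : 48 8f
[5] 0x17->0x02 len=3 : 48 8f 76
query mem[0x1e]=0xca, mem[0x04]=0x76, mem[0x11]=0x8f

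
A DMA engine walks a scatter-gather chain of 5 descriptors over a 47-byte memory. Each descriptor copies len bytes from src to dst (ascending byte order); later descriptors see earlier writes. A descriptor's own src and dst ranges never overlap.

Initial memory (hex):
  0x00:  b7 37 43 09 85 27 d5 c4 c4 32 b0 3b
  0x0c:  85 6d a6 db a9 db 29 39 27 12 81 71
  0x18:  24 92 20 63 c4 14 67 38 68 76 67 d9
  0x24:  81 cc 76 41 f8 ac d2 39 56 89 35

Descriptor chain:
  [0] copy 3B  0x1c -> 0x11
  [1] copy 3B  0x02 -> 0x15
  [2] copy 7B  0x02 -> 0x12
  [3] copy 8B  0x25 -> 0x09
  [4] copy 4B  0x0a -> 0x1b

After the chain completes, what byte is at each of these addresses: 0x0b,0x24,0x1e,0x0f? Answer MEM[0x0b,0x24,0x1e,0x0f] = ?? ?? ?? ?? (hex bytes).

[0] 0x1c->0x11 len=3 : c4 14 67
[1] 0x02->0x15 len=3 : 43 09 85
[2] 0x02->0x12 len=7 : 43 09 85 27 d5 c4 c4
[3] 0x25->0x09 len=8 : cc 76 41 f8 ac d2 39 56
[4] 0x0a->0x1b len=4 : 76 41 f8 ac
query mem[0x0b]=0x41, mem[0x24]=0x81, mem[0x1e]=0xac, mem[0x0f]=0x39

MEM[0x0b,0x24,0x1e,0x0f] = 41 81 ac 39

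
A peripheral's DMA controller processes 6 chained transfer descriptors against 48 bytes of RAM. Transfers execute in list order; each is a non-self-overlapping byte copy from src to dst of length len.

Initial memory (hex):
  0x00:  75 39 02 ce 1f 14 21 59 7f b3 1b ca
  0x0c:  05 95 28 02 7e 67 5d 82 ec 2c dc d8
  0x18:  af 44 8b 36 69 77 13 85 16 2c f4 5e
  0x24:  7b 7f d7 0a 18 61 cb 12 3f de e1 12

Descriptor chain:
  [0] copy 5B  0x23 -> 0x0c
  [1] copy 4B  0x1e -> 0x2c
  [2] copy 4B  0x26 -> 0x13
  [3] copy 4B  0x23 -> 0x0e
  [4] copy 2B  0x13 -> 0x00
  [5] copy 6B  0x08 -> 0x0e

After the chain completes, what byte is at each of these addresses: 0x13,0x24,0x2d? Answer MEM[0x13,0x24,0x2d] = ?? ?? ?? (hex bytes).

D0: mem[0x0c..0x10] <- [5e 7b 7f d7 0a]
D1: mem[0x2c..0x2f] <- [13 85 16 2c]
D2: mem[0x13..0x16] <- [d7 0a 18 61]
D3: mem[0x0e..0x11] <- [5e 7b 7f d7]
D4: mem[0x00..0x01] <- [d7 0a]
D5: mem[0x0e..0x13] <- [7f b3 1b ca 5e 7b]
query mem[0x13]=0x7b, mem[0x24]=0x7b, mem[0x2d]=0x85

MEM[0x13,0x24,0x2d] = 7b 7b 85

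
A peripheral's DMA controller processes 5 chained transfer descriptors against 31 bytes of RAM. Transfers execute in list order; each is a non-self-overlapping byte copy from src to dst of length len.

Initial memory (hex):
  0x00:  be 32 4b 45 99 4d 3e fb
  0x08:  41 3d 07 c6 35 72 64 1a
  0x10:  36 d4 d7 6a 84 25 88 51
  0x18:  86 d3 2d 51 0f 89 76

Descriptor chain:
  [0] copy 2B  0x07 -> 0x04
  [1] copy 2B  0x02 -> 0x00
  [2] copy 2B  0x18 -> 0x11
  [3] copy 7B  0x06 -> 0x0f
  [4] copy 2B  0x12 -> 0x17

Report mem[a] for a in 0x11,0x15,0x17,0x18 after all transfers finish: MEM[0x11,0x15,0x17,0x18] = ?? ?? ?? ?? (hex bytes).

[0] 0x07->0x04 len=2 : fb 41
[1] 0x02->0x00 len=2 : 4b 45
[2] 0x18->0x11 len=2 : 86 d3
[3] 0x06->0x0f len=7 : 3e fb 41 3d 07 c6 35
[4] 0x12->0x17 len=2 : 3d 07
query mem[0x11]=0x41, mem[0x15]=0x35, mem[0x17]=0x3d, mem[0x18]=0x07

MEM[0x11,0x15,0x17,0x18] = 41 35 3d 07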